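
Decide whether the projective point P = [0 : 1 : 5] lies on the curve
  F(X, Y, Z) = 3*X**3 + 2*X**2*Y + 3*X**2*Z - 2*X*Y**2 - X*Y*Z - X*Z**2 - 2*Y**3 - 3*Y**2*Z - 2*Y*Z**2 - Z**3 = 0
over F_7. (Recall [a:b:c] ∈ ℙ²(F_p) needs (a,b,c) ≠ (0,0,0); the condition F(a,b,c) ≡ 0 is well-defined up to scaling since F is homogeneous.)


F(0,1,5) ≡ 4 (mod 7); P is NOT on the curve.

Evaluate F(0, 1, 5) term-by-term (mod 7).
  3*X**3 ↦ 3·0·1·1 = 0
  2*X**2*Y ↦ 2·0·1·1 = 0
  3*X**2*Z ↦ 3·0·1·5 = 0
  -2*X*Y**2 ↦ -2·0·1·1 = 0
  -X*Y*Z ↦ -1·0·1·5 = 0
  -X*Z**2 ↦ -1·0·1·25 = 0
  -2*Y**3 ↦ -2·1·1·1 = -2
  -3*Y**2*Z ↦ -3·1·1·5 = -15
  -2*Y*Z**2 ↦ -2·1·1·25 = -50
  -Z**3 ↦ -1·1·1·125 = -125
Sum: F(0, 1, 5) = (0) + (0) + (0) + (0) + (0) + (0) + (-2) + (-15) + (-50) + (-125) = -192.
Reducing mod 7: -192 ≡ 4 (mod 7).
Since F(a, b, c) ≡ 4 ≠ 0 (mod 7), P does NOT lie on the curve.


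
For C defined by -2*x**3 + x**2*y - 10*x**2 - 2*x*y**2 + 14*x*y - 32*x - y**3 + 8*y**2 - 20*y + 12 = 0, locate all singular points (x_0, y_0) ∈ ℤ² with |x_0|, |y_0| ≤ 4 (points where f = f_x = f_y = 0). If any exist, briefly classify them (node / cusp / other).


Singular points: {(-1, 3)}; classification: node.

Compute partial derivatives:
  f_x = -6*x**2 + 2*x*y - 20*x - 2*y**2 + 14*y - 32.
  f_y = x**2 - 4*x*y + 14*x - 3*y**2 + 16*y - 20.
Scan x_0 ∈ {−4, ..., 4}. For each x_0, f_y(x_0, y) is a polynomial in y; find its integer roots y ∈ {−4, ..., 4}, then test f_x and f at those candidates.
  x = -4: f_y(-4, y) = -3*y**2 + 32*y - 60; no integer root y with |y| ≤ 4.
  x = -3: f_y(-3, y) = -3*y**2 + 28*y - 53; no integer root y with |y| ≤ 4.
  x = -2: f_y(-2, y) = -3*y**2 + 24*y - 44; no integer root y with |y| ≤ 4.
  x = -1: f_y(-1, y) = -3*y**2 + 20*y - 33; vanishes at y ∈ {3}. (-1, 3): f_x = 0, f = 0 — SINGULAR.
  x = 0: f_y(0, y) = -3*y**2 + 16*y - 20; vanishes at y ∈ {2}. (0, 2): f_x = -12 ≠ 0.
  x = 1: f_y(1, y) = -3*y**2 + 12*y - 5; no integer root y with |y| ≤ 4.
  x = 2: f_y(2, y) = -3*y**2 + 8*y + 12; no integer root y with |y| ≤ 4.
  x = 3: f_y(3, y) = -3*y**2 + 4*y + 31; no integer root y with |y| ≤ 4.
  x = 4: f_y(4, y) = 52 - 3*y**2; no integer root y with |y| ≤ 4.
Only singular point on the grid: (-1, 3).
Classify: substitute x = -1 + u, y = 3 + v and expand: f = -2*u**3 + u**2*v - u**2 - 2*u*v**2 - v**3 + v**2.
No constant or linear terms (consistent with a singular point). Quadratic part: -u**2 + v**2. Cubic part: -2*u**3 + u**2*v - 2*u*v**2 - v**3.
The quadratic part v**2 - u**2 = (v − u)(v + u) splits into two distinct linear factors, so there are two distinct tangent lines y − 3 = ±(x − -1) — this is a node (ordinary double point).
Classification: node.


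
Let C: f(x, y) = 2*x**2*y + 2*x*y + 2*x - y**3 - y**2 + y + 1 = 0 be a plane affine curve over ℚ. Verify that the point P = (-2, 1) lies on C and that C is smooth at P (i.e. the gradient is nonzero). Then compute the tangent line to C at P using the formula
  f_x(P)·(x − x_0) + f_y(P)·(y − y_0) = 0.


Tangent line at P: -4*x - 8 = 0.

Step 1: f(-2, 1) = 0, so P lies on C.
Step 2: partial derivatives
  f_x(x, y) = 4*x*y + 2*y + 2, f_y(x, y) = 2*x**2 + 2*x - 3*y**2 - 2*y + 1.
  f_x(P) = -4, f_y(P) = 0 (gradient nonzero, so P is smooth).
Step 3: tangent line at P: -4·(x − -2) + 0·(y − 1) = 0.
Expanding: -4*x - 8 = 0.


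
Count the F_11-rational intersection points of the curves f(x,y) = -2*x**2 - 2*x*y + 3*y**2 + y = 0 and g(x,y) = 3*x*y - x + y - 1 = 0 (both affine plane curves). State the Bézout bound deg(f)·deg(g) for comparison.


Common zeros: ∅; count = 0; Bézout bound = 4.

deg(f) = 2, deg(g) = 2, so Bézout bound = 4.
Scan x ∈ F_11. For each x, list the y ∈ F_11 with f(x, y) ≡ 0 and those with g(x, y) ≡ 0 (mod 11); the common zeros in that column are the intersection.
  x = 0: f ≡ 0 at y ∈ {0, 7}; g ≡ 0 at y ∈ {1}; common: ∅.
  x = 1: f ≡ 0 at y ∈ {1, 3}; g ≡ 0 at y ∈ {6}; common: ∅.
  x = 2: f ≡ 0 at y ∈ ∅; g ≡ 0 at y ∈ {2}; common: ∅.
  x = 3: f ≡ 0 at y ∈ ∅; g ≡ 0 at y ∈ {7}; common: ∅.
  x = 4: f ≡ 0 at y ∈ {7, 10}; g ≡ 0 at y ∈ {8}; common: ∅.
  x = 5: f ≡ 0 at y ∈ ∅; g ≡ 0 at y ∈ {10}; common: ∅.
  x = 6: f ≡ 0 at y ∈ ∅; g ≡ 0 at y ∈ {5}; common: ∅.
  x = 7: f ≡ 0 at y ∈ {3, 5}; g ≡ 0 at y ∈ ∅; common: ∅.
  x = 8: f ≡ 0 at y ∈ {6, 10}; g ≡ 0 at y ∈ {3}; common: ∅.
  x = 9: f ≡ 0 at y ∈ {1}; g ≡ 0 at y ∈ {9}; common: ∅.
  x = 10: f ≡ 0 at y ∈ {5}; g ≡ 0 at y ∈ {0}; common: ∅.
Collecting: common zeros = ∅, so the count is 0.
Comparison with the Bézout bound: 0 ≤ 4 = deg(f)·deg(g), as expected for curves with no common component (the affine F_11-count falls short of the bound because intersections may lie at infinity, over extension fields, or carry multiplicity).


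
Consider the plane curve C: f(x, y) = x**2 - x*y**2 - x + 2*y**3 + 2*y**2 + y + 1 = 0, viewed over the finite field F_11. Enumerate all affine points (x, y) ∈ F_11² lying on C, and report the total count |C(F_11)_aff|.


Affine F_11-points: {(0, 4), (0, 7), (0, 10), (2, 10), (3, 3), (6, 2), (6, 4), (6, 7), (7, 3), (10, 2)}; count = 10.

For each of the 121 pairs (x, y) ∈ F_11², evaluate f(x, y) mod 11. Record the zeros.
  x = 0: [0↦1, 1↦6, 2↦5, 3↦10, 4↦0, 5↦9, 6↦5, 7↦0, 8↦6, 9↦2, 10↦0]  zeros at y ∈ {4, 7, 10}
  x = 1: [0↦1, 1↦5, 2↦1, 3↦1, 4↦6, 5↦6, 6↦2, 7↦6, 8↦8, 9↦9, 10↦10]  zeros at y ∈ ∅
  x = 2: [0↦3, 1↦6, 2↦10, 3↦5, 4↦3, 5↦5, 6↦1, 7↦3, 8↦1, 9↦7, 10↦0]  zeros at y ∈ {10}
  x = 3: [0↦7, 1↦9, 2↦10, 3↦0, 4↦2, 5↦6, 6↦2, 7↦2, 8↦7, 9↦7, 10↦3]  zeros at y ∈ {3}
  x = 4: [0↦2, 1↦3, 2↦1, 3↦8, 4↦3, 5↦9, 6↦5, 7↦3, 8↦4, 9↦9, 10↦8]  zeros at y ∈ ∅
  x = 5: [0↦10, 1↦10, 2↦5, 3↦7, 4↦6, 5↦3, 6↦10, 7↦6, 8↦3, 9↦2, 10↦4]  zeros at y ∈ ∅
  x = 6: [0↦9, 1↦8, 2↦0, 3↦8, 4↦0, 5↦10, 6↦6, 7↦0, 8↦4, 9↦8, 10↦2]  zeros at y ∈ {2, 4, 7}
  x = 7: [0↦10, 1↦8, 2↦8, 3↦0, 4↦7, 5↦8, 6↦4, 7↦7, 8↦7, 9↦5, 10↦2]  zeros at y ∈ {3}
  x = 8: [0↦2, 1↦10, 2↦7, 3↦5, 4↦5, 5↦8, 6↦4, 7↦5, 8↦1, 9↦4, 10↦4]  zeros at y ∈ ∅
  x = 9: [0↦7, 1↦3, 2↦8, 3↦1, 4↦5, 5↦10, 6↦6, 7↦5, 8↦8, 9↦5, 10↦8]  zeros at y ∈ ∅
  x = 10: [0↦3, 1↦9, 2↦0, 3↦10, 4↦7, 5↦3, 6↦10, 7↦7, 8↦6, 9↦8, 10↦3]  zeros at y ∈ {2}
Collecting zeros: affine points = {(0, 4), (0, 7), (0, 10), (2, 10), (3, 3), (6, 2), (6, 4), (6, 7), (7, 3), (10, 2)}.
Total count |C(F_11)_aff| = 10.


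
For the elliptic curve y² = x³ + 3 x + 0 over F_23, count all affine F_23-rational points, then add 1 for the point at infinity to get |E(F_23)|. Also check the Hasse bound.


Affine points = {(0, 0), (1, 2), (1, 21), (3, 6), (3, 17), (5, 5), (5, 18), (6, 2), (6, 21), (10, 8), (10, 15), (12, 4), (12, 19), (14, 7), (14, 16), (15, 4), (15, 19), (16, 2), (16, 21), (19, 4), (19, 19), (21, 3), (21, 20)}; affine count = 23; |E(F_23)| = 24.

Discriminant check: Δ ∝ 4a³ + 27b² = 4·3³ + 27·0² = 4·27 + 27·0 ≡ 16 (mod 23). Nonzero ⇒ E is nonsingular.
For each x ∈ F_23, compute rhs = x³ + 3·x + 0 mod 23, then count y ∈ F_23 with y² ≡ rhs.
  x = 0: rhs = 0, matching y values: 0 (1 points).
  x = 1: rhs = 4, matching y values: 2, 21 (2 points).
  x = 2: rhs = 14, matching y values: none (0 points).
  x = 3: rhs = 13, matching y values: 6, 17 (2 points).
  x = 4: rhs = 7, matching y values: none (0 points).
  x = 5: rhs = 2, matching y values: 5, 18 (2 points).
  x = 6: rhs = 4, matching y values: 2, 21 (2 points).
  x = 7: rhs = 19, matching y values: none (0 points).
  x = 8: rhs = 7, matching y values: none (0 points).
  x = 9: rhs = 20, matching y values: none (0 points).
  x = 10: rhs = 18, matching y values: 8, 15 (2 points).
  x = 11: rhs = 7, matching y values: none (0 points).
  x = 12: rhs = 16, matching y values: 4, 19 (2 points).
  x = 13: rhs = 5, matching y values: none (0 points).
  x = 14: rhs = 3, matching y values: 7, 16 (2 points).
  x = 15: rhs = 16, matching y values: 4, 19 (2 points).
  x = 16: rhs = 4, matching y values: 2, 21 (2 points).
  x = 17: rhs = 19, matching y values: none (0 points).
  x = 18: rhs = 21, matching y values: none (0 points).
  x = 19: rhs = 16, matching y values: 4, 19 (2 points).
  x = 20: rhs = 10, matching y values: none (0 points).
  x = 21: rhs = 9, matching y values: 3, 20 (2 points).
  x = 22: rhs = 19, matching y values: none (0 points).
Total affine count: 23.
Full point count |E(F_23)| = 23 + 1 = 24.
Hasse bound: |24 − (23+1)| = |0| = 0 ≤ 2√23 ≈ 9.5917 ✓.


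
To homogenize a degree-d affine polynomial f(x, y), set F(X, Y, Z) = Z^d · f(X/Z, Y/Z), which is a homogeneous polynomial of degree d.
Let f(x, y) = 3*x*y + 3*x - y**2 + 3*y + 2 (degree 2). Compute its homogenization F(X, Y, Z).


F(X, Y, Z) = 3*X*Y + 3*X*Z - Y**2 + 3*Y*Z + 2*Z**2

deg(f) = 2.
Substitute x = X/Z, y = Y/Z into f, then multiply by Z^2.
  monomial 3·x^1·y^1 ↦ 3·X^1·Y^1·Z^0.
  monomial 3·x^1·y^0 ↦ 3·X^1·Y^0·Z^1.
  monomial -1·x^0·y^2 ↦ -1·X^0·Y^2·Z^0.
  monomial 3·x^0·y^1 ↦ 3·X^0·Y^1·Z^1.
  monomial 2·x^0·y^0 ↦ 2·X^0·Y^0·Z^2.
Collecting: F(X, Y, Z) = 3*X*Y + 3*X*Z - Y**2 + 3*Y*Z + 2*Z**2.


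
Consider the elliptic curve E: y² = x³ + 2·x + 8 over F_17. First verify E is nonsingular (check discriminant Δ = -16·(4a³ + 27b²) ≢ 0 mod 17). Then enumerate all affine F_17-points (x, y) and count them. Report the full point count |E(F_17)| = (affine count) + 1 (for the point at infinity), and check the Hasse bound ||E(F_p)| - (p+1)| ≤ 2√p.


Affine points = {(0, 5), (0, 12), (6, 7), (6, 10), (7, 5), (7, 12), (8, 3), (8, 14), (10, 5), (10, 12), (11, 1), (11, 16), (12, 3), (12, 14), (13, 2), (13, 15), (14, 3), (14, 14), (15, 8), (15, 9)}; affine count = 20; |E(F_17)| = 21.

Discriminant check: Δ ∝ 4a³ + 27b² = 4·2³ + 27·8² = 4·8 + 27·64 ≡ 9 (mod 17). Nonzero ⇒ E is nonsingular.
For each x ∈ F_17, compute rhs = x³ + 2·x + 8 mod 17, then count y ∈ F_17 with y² ≡ rhs.
  x = 0: rhs = 8, matching y values: 5, 12 (2 points).
  x = 1: rhs = 11, matching y values: none (0 points).
  x = 2: rhs = 3, matching y values: none (0 points).
  x = 3: rhs = 7, matching y values: none (0 points).
  x = 4: rhs = 12, matching y values: none (0 points).
  x = 5: rhs = 7, matching y values: none (0 points).
  x = 6: rhs = 15, matching y values: 7, 10 (2 points).
  x = 7: rhs = 8, matching y values: 5, 12 (2 points).
  x = 8: rhs = 9, matching y values: 3, 14 (2 points).
  x = 9: rhs = 7, matching y values: none (0 points).
  x = 10: rhs = 8, matching y values: 5, 12 (2 points).
  x = 11: rhs = 1, matching y values: 1, 16 (2 points).
  x = 12: rhs = 9, matching y values: 3, 14 (2 points).
  x = 13: rhs = 4, matching y values: 2, 15 (2 points).
  x = 14: rhs = 9, matching y values: 3, 14 (2 points).
  x = 15: rhs = 13, matching y values: 8, 9 (2 points).
  x = 16: rhs = 5, matching y values: none (0 points).
Total affine count: 20.
Full point count |E(F_17)| = 20 + 1 = 21.
Hasse bound: |21 − (17+1)| = |3| = 3 ≤ 2√17 ≈ 8.2462 ✓.


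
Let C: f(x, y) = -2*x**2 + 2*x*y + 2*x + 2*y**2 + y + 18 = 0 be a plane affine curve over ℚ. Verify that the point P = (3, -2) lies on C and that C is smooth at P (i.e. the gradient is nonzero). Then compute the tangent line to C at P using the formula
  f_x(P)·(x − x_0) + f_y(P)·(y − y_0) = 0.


Tangent line at P: -14*x - y + 40 = 0.

Step 1: f(3, -2) = 0, so P lies on C.
Step 2: partial derivatives
  f_x(x, y) = -4*x + 2*y + 2, f_y(x, y) = 2*x + 4*y + 1.
  f_x(P) = -14, f_y(P) = -1 (gradient nonzero, so P is smooth).
Step 3: tangent line at P: -14·(x − 3) + -1·(y − -2) = 0.
Expanding: -14*x - y + 40 = 0.


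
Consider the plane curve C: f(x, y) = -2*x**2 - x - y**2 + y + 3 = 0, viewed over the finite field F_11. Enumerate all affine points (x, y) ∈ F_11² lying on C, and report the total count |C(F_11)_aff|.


Affine F_11-points: {(1, 0), (1, 1), (4, 0), (4, 1), (6, 2), (6, 10), (7, 6), (9, 6), (10, 2), (10, 10)}; count = 10.

For each of the 121 pairs (x, y) ∈ F_11², evaluate f(x, y) mod 11. Record the zeros.
  x = 0: [0↦3, 1↦3, 2↦1, 3↦8, 4↦2, 5↦5, 6↦6, 7↦5, 8↦2, 9↦8, 10↦1]  zeros at y ∈ ∅
  x = 1: [0↦0, 1↦0, 2↦9, 3↦5, 4↦10, 5↦2, 6↦3, 7↦2, 8↦10, 9↦5, 10↦9]  zeros at y ∈ {0, 1}
  x = 2: [0↦4, 1↦4, 2↦2, 3↦9, 4↦3, 5↦6, 6↦7, 7↦6, 8↦3, 9↦9, 10↦2]  zeros at y ∈ ∅
  x = 3: [0↦4, 1↦4, 2↦2, 3↦9, 4↦3, 5↦6, 6↦7, 7↦6, 8↦3, 9↦9, 10↦2]  zeros at y ∈ ∅
  x = 4: [0↦0, 1↦0, 2↦9, 3↦5, 4↦10, 5↦2, 6↦3, 7↦2, 8↦10, 9↦5, 10↦9]  zeros at y ∈ {0, 1}
  x = 5: [0↦3, 1↦3, 2↦1, 3↦8, 4↦2, 5↦5, 6↦6, 7↦5, 8↦2, 9↦8, 10↦1]  zeros at y ∈ ∅
  x = 6: [0↦2, 1↦2, 2↦0, 3↦7, 4↦1, 5↦4, 6↦5, 7↦4, 8↦1, 9↦7, 10↦0]  zeros at y ∈ {2, 10}
  x = 7: [0↦8, 1↦8, 2↦6, 3↦2, 4↦7, 5↦10, 6↦0, 7↦10, 8↦7, 9↦2, 10↦6]  zeros at y ∈ {6}
  x = 8: [0↦10, 1↦10, 2↦8, 3↦4, 4↦9, 5↦1, 6↦2, 7↦1, 8↦9, 9↦4, 10↦8]  zeros at y ∈ ∅
  x = 9: [0↦8, 1↦8, 2↦6, 3↦2, 4↦7, 5↦10, 6↦0, 7↦10, 8↦7, 9↦2, 10↦6]  zeros at y ∈ {6}
  x = 10: [0↦2, 1↦2, 2↦0, 3↦7, 4↦1, 5↦4, 6↦5, 7↦4, 8↦1, 9↦7, 10↦0]  zeros at y ∈ {2, 10}
Collecting zeros: affine points = {(1, 0), (1, 1), (4, 0), (4, 1), (6, 2), (6, 10), (7, 6), (9, 6), (10, 2), (10, 10)}.
Total count |C(F_11)_aff| = 10.


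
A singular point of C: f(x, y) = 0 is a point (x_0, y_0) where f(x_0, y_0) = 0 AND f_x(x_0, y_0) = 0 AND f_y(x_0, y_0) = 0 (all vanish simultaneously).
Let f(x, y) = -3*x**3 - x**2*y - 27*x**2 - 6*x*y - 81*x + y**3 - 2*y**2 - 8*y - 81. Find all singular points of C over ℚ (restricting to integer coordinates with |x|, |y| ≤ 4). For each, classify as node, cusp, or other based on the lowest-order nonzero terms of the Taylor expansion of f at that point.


Singular points: {(-3, 1)}; classification: node.

Compute partial derivatives:
  f_x = -9*x**2 - 2*x*y - 54*x - 6*y - 81.
  f_y = -x**2 - 6*x + 3*y**2 - 4*y - 8.
Scan x_0 ∈ {−4, ..., 4}. For each x_0, f_y(x_0, y) is a polynomial in y; find its integer roots y ∈ {−4, ..., 4}, then test f_x and f at those candidates.
  x = -4: f_y(-4, y) = 3*y**2 - 4*y; vanishes at y ∈ {0}. (-4, 0): f_x = -9 ≠ 0.
  x = -3: f_y(-3, y) = 3*y**2 - 4*y + 1; vanishes at y ∈ {1}. (-3, 1): f_x = 0, f = 0 — SINGULAR.
  x = -2: f_y(-2, y) = 3*y**2 - 4*y; vanishes at y ∈ {0}. (-2, 0): f_x = -9 ≠ 0.
  x = -1: f_y(-1, y) = 3*y**2 - 4*y - 3; no integer root y with |y| ≤ 4.
  x = 0: f_y(0, y) = 3*y**2 - 4*y - 8; no integer root y with |y| ≤ 4.
  x = 1: f_y(1, y) = 3*y**2 - 4*y - 15; vanishes at y ∈ {3}. (1, 3): f_x = -168 ≠ 0.
  x = 2: f_y(2, y) = 3*y**2 - 4*y - 24; no integer root y with |y| ≤ 4.
  x = 3: f_y(3, y) = 3*y**2 - 4*y - 35; no integer root y with |y| ≤ 4.
  x = 4: f_y(4, y) = 3*y**2 - 4*y - 48; no integer root y with |y| ≤ 4.
Only singular point on the grid: (-3, 1).
Classify: substitute x = -3 + u, y = 1 + v and expand: f = -3*u**3 - u**2*v - u**2 + v**3 + v**2.
No constant or linear terms (consistent with a singular point). Quadratic part: -u**2 + v**2. Cubic part: -3*u**3 - u**2*v + v**3.
The quadratic part v**2 - u**2 = (v − u)(v + u) splits into two distinct linear factors, so there are two distinct tangent lines y − 1 = ±(x − -3) — this is a node (ordinary double point).
Classification: node.


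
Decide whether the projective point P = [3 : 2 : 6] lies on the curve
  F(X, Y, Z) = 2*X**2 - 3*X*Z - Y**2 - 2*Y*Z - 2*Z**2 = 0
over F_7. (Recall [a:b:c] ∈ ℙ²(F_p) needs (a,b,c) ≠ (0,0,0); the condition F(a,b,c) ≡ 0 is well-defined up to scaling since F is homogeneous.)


F(3,2,6) ≡ 4 (mod 7); P is NOT on the curve.

Evaluate F(3, 2, 6) term-by-term (mod 7).
  2*X**2 ↦ 2·9·1·1 = 18
  -3*X*Z ↦ -3·3·1·6 = -54
  -Y**2 ↦ -1·1·4·1 = -4
  -2*Y*Z ↦ -2·1·2·6 = -24
  -2*Z**2 ↦ -2·1·1·36 = -72
Sum: F(3, 2, 6) = (18) + (-54) + (-4) + (-24) + (-72) = -136.
Reducing mod 7: -136 ≡ 4 (mod 7).
Since F(a, b, c) ≡ 4 ≠ 0 (mod 7), P does NOT lie on the curve.


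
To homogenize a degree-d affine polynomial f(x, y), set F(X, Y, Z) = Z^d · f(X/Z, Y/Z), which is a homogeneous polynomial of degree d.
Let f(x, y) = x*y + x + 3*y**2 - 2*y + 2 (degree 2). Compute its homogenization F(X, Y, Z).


F(X, Y, Z) = X*Y + X*Z + 3*Y**2 - 2*Y*Z + 2*Z**2

deg(f) = 2.
Substitute x = X/Z, y = Y/Z into f, then multiply by Z^2.
  monomial 1·x^1·y^1 ↦ 1·X^1·Y^1·Z^0.
  monomial 1·x^1·y^0 ↦ 1·X^1·Y^0·Z^1.
  monomial 3·x^0·y^2 ↦ 3·X^0·Y^2·Z^0.
  monomial -2·x^0·y^1 ↦ -2·X^0·Y^1·Z^1.
  monomial 2·x^0·y^0 ↦ 2·X^0·Y^0·Z^2.
Collecting: F(X, Y, Z) = X*Y + X*Z + 3*Y**2 - 2*Y*Z + 2*Z**2.


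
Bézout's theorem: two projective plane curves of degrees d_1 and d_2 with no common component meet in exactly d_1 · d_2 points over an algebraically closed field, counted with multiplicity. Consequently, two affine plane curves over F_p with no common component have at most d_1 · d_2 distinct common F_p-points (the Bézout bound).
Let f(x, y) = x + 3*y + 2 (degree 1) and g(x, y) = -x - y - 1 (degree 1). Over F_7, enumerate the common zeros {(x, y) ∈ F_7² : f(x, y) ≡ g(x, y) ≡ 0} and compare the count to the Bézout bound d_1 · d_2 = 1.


Common zeros: {(3, 3)}; count = 1; Bézout bound = 1.

deg(f) = 1, deg(g) = 1, so Bézout bound = 1.
Scan x ∈ F_7. For each x, list the y ∈ F_7 with f(x, y) ≡ 0 and those with g(x, y) ≡ 0 (mod 7); the common zeros in that column are the intersection.
  x = 0: f ≡ 0 at y ∈ {4}; g ≡ 0 at y ∈ {6}; common: ∅.
  x = 1: f ≡ 0 at y ∈ {6}; g ≡ 0 at y ∈ {5}; common: ∅.
  x = 2: f ≡ 0 at y ∈ {1}; g ≡ 0 at y ∈ {4}; common: ∅.
  x = 3: f ≡ 0 at y ∈ {3}; g ≡ 0 at y ∈ {3}; common: {3}.
  x = 4: f ≡ 0 at y ∈ {5}; g ≡ 0 at y ∈ {2}; common: ∅.
  x = 5: f ≡ 0 at y ∈ {0}; g ≡ 0 at y ∈ {1}; common: ∅.
  x = 6: f ≡ 0 at y ∈ {2}; g ≡ 0 at y ∈ {0}; common: ∅.
Collecting: common zeros = {(3, 3)}, so the count is 1.
Comparison with the Bézout bound: 1 ≤ 1 = deg(f)·deg(g), as expected for curves with no common component (the bound is attained).


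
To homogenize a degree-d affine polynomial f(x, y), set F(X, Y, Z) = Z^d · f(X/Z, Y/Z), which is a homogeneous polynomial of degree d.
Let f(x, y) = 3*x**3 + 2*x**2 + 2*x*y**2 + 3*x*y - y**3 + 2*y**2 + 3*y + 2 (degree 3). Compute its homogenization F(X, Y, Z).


F(X, Y, Z) = 3*X**3 + 2*X**2*Z + 2*X*Y**2 + 3*X*Y*Z - Y**3 + 2*Y**2*Z + 3*Y*Z**2 + 2*Z**3

deg(f) = 3.
Substitute x = X/Z, y = Y/Z into f, then multiply by Z^3.
  monomial 3·x^3·y^0 ↦ 3·X^3·Y^0·Z^0.
  monomial 2·x^2·y^0 ↦ 2·X^2·Y^0·Z^1.
  monomial 2·x^1·y^2 ↦ 2·X^1·Y^2·Z^0.
  monomial 3·x^1·y^1 ↦ 3·X^1·Y^1·Z^1.
  monomial -1·x^0·y^3 ↦ -1·X^0·Y^3·Z^0.
  monomial 2·x^0·y^2 ↦ 2·X^0·Y^2·Z^1.
  monomial 3·x^0·y^1 ↦ 3·X^0·Y^1·Z^2.
  monomial 2·x^0·y^0 ↦ 2·X^0·Y^0·Z^3.
Collecting: F(X, Y, Z) = 3*X**3 + 2*X**2*Z + 2*X*Y**2 + 3*X*Y*Z - Y**3 + 2*Y**2*Z + 3*Y*Z**2 + 2*Z**3.


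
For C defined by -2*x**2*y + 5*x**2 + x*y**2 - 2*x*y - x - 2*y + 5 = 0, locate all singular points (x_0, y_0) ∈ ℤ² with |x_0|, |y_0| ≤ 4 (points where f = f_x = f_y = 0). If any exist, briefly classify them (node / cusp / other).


Singular points: {(1, 3)}; classification: node.

Compute partial derivatives:
  f_x = -4*x*y + 10*x + y**2 - 2*y - 1.
  f_y = -2*x**2 + 2*x*y - 2*x - 2.
Scan x_0 ∈ {−4, ..., 4}. For each x_0, f_y(x_0, y) is a polynomial in y; find its integer roots y ∈ {−4, ..., 4}, then test f_x and f at those candidates.
  x = -4: f_y(-4, y) = -8*y - 26; no integer root y with |y| ≤ 4.
  x = -3: f_y(-3, y) = -6*y - 14; no integer root y with |y| ≤ 4.
  x = -2: f_y(-2, y) = -4*y - 6; no integer root y with |y| ≤ 4.
  x = -1: f_y(-1, y) = -2*y - 2; vanishes at y ∈ {-1}. (-1, -1): f_x = -12 ≠ 0.
  x = 0: f_y(0, y) = -2; no integer root y with |y| ≤ 4.
  x = 1: f_y(1, y) = 2*y - 6; vanishes at y ∈ {3}. (1, 3): f_x = 0, f = 0 — SINGULAR.
  x = 2: f_y(2, y) = 4*y - 14; no integer root y with |y| ≤ 4.
  x = 3: f_y(3, y) = 6*y - 26; no integer root y with |y| ≤ 4.
  x = 4: f_y(4, y) = 8*y - 42; no integer root y with |y| ≤ 4.
Only singular point on the grid: (1, 3).
Classify: substitute x = 1 + u, y = 3 + v and expand: f = -2*u**2*v - u**2 + u*v**2 + v**2.
No constant or linear terms (consistent with a singular point). Quadratic part: -u**2 + v**2. Cubic part: -2*u**2*v + u*v**2.
The quadratic part v**2 - u**2 = (v − u)(v + u) splits into two distinct linear factors, so there are two distinct tangent lines y − 3 = ±(x − 1) — this is a node (ordinary double point).
Classification: node.


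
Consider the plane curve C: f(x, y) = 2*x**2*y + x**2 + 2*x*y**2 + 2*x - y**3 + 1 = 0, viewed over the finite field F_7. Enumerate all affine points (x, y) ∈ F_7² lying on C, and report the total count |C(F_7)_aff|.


Affine F_7-points: {(0, 1), (0, 2), (0, 4), (1, 1), (2, 3), (4, 4), (5, 2), (6, 0)}; count = 8.

For each of the 49 pairs (x, y) ∈ F_7², evaluate f(x, y) mod 7. Record the zeros.
  x = 0: [0↦1, 1↦0, 2↦0, 3↦2, 4↦0, 5↦2, 6↦2]  zeros at y ∈ {1, 2, 4}
  x = 1: [0↦4, 1↦0, 2↦1, 3↦1, 4↦1, 5↦2, 6↦5]  zeros at y ∈ {1}
  x = 2: [0↦2, 1↦6, 2↦5, 3↦0, 4↦6, 5↦3, 6↦6]  zeros at y ∈ {3}
  x = 3: [0↦2, 1↦4, 2↦5, 3↦6, 4↦1, 5↦5, 6↦5]  zeros at y ∈ ∅
  x = 4: [0↦4, 1↦1, 2↦1, 3↦5, 4↦0, 5↦1, 6↦2]  zeros at y ∈ {4}
  x = 5: [0↦1, 1↦4, 2↦0, 3↦4, 4↦3, 5↦5, 6↦4]  zeros at y ∈ {2}
  x = 6: [0↦0, 1↦6, 2↦2, 3↦3, 4↦3, 5↦3, 6↦4]  zeros at y ∈ {0}
Collecting zeros: affine points = {(0, 1), (0, 2), (0, 4), (1, 1), (2, 3), (4, 4), (5, 2), (6, 0)}.
Total count |C(F_7)_aff| = 8.


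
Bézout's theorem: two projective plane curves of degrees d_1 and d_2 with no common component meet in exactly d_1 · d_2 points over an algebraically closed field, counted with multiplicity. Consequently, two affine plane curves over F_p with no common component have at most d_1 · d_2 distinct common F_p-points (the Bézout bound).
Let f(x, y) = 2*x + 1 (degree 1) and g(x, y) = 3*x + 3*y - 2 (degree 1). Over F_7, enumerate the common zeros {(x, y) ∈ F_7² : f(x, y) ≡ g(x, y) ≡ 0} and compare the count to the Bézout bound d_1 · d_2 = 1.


Common zeros: {(3, 0)}; count = 1; Bézout bound = 1.

deg(f) = 1, deg(g) = 1, so Bézout bound = 1.
Scan x ∈ F_7. For each x, list the y ∈ F_7 with f(x, y) ≡ 0 and those with g(x, y) ≡ 0 (mod 7); the common zeros in that column are the intersection.
  x = 0: f ≡ 0 at y ∈ ∅; g ≡ 0 at y ∈ {3}; common: ∅.
  x = 1: f ≡ 0 at y ∈ ∅; g ≡ 0 at y ∈ {2}; common: ∅.
  x = 2: f ≡ 0 at y ∈ ∅; g ≡ 0 at y ∈ {1}; common: ∅.
  x = 3: f ≡ 0 at y ∈ {0, 1, 2, 3, 4, 5, 6}; g ≡ 0 at y ∈ {0}; common: {0}.
  x = 4: f ≡ 0 at y ∈ ∅; g ≡ 0 at y ∈ {6}; common: ∅.
  x = 5: f ≡ 0 at y ∈ ∅; g ≡ 0 at y ∈ {5}; common: ∅.
  x = 6: f ≡ 0 at y ∈ ∅; g ≡ 0 at y ∈ {4}; common: ∅.
Collecting: common zeros = {(3, 0)}, so the count is 1.
Comparison with the Bézout bound: 1 ≤ 1 = deg(f)·deg(g), as expected for curves with no common component (the bound is attained).


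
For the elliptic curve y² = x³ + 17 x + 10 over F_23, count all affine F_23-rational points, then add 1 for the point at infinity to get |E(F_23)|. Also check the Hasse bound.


Affine points = {(2, 11), (2, 12), (4, 2), (4, 21), (5, 6), (5, 17), (6, 11), (6, 12), (7, 9), (7, 14), (9, 8), (9, 15), (13, 6), (13, 17), (14, 5), (14, 18), (15, 11), (15, 12), (16, 10), (16, 13), (19, 4), (19, 19), (20, 1), (20, 22)}; affine count = 24; |E(F_23)| = 25.

Discriminant check: Δ ∝ 4a³ + 27b² = 4·17³ + 27·10² = 4·4913 + 27·100 ≡ 19 (mod 23). Nonzero ⇒ E is nonsingular.
For each x ∈ F_23, compute rhs = x³ + 17·x + 10 mod 23, then count y ∈ F_23 with y² ≡ rhs.
  x = 0: rhs = 10, matching y values: none (0 points).
  x = 1: rhs = 5, matching y values: none (0 points).
  x = 2: rhs = 6, matching y values: 11, 12 (2 points).
  x = 3: rhs = 19, matching y values: none (0 points).
  x = 4: rhs = 4, matching y values: 2, 21 (2 points).
  x = 5: rhs = 13, matching y values: 6, 17 (2 points).
  x = 6: rhs = 6, matching y values: 11, 12 (2 points).
  x = 7: rhs = 12, matching y values: 9, 14 (2 points).
  x = 8: rhs = 14, matching y values: none (0 points).
  x = 9: rhs = 18, matching y values: 8, 15 (2 points).
  x = 10: rhs = 7, matching y values: none (0 points).
  x = 11: rhs = 10, matching y values: none (0 points).
  x = 12: rhs = 10, matching y values: none (0 points).
  x = 13: rhs = 13, matching y values: 6, 17 (2 points).
  x = 14: rhs = 2, matching y values: 5, 18 (2 points).
  x = 15: rhs = 6, matching y values: 11, 12 (2 points).
  x = 16: rhs = 8, matching y values: 10, 13 (2 points).
  x = 17: rhs = 14, matching y values: none (0 points).
  x = 18: rhs = 7, matching y values: none (0 points).
  x = 19: rhs = 16, matching y values: 4, 19 (2 points).
  x = 20: rhs = 1, matching y values: 1, 22 (2 points).
  x = 21: rhs = 14, matching y values: none (0 points).
  x = 22: rhs = 15, matching y values: none (0 points).
Total affine count: 24.
Full point count |E(F_23)| = 24 + 1 = 25.
Hasse bound: |25 − (23+1)| = |1| = 1 ≤ 2√23 ≈ 9.5917 ✓.


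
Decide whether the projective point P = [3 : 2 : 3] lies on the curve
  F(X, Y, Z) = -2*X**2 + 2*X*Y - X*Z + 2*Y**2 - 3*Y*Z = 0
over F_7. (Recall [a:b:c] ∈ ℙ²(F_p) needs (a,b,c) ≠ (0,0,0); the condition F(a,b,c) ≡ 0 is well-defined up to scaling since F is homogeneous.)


F(3,2,3) ≡ 3 (mod 7); P is NOT on the curve.

Evaluate F(3, 2, 3) term-by-term (mod 7).
  -2*X**2 ↦ -2·9·1·1 = -18
  2*X*Y ↦ 2·3·2·1 = 12
  -X*Z ↦ -1·3·1·3 = -9
  2*Y**2 ↦ 2·1·4·1 = 8
  -3*Y*Z ↦ -3·1·2·3 = -18
Sum: F(3, 2, 3) = (-18) + (12) + (-9) + (8) + (-18) = -25.
Reducing mod 7: -25 ≡ 3 (mod 7).
Since F(a, b, c) ≡ 3 ≠ 0 (mod 7), P does NOT lie on the curve.


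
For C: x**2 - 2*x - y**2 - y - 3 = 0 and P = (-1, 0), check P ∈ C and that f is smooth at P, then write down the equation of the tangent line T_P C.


Tangent line at P: -4*x - y - 4 = 0.

Step 1: f(-1, 0) = 0, so P lies on C.
Step 2: partial derivatives
  f_x(x, y) = 2*x - 2, f_y(x, y) = -2*y - 1.
  f_x(P) = -4, f_y(P) = -1 (gradient nonzero, so P is smooth).
Step 3: tangent line at P: -4·(x − -1) + -1·(y − 0) = 0.
Expanding: -4*x - y - 4 = 0.


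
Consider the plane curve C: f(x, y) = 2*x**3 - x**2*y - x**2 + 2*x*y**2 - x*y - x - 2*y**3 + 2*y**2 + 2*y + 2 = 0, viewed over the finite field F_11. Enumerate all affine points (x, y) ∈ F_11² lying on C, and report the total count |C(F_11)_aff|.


Affine F_11-points: {(0, 7), (0, 9), (1, 6), (2, 3), (2, 8), (3, 0), (4, 0), (4, 8), (5, 2), (5, 5), (5, 10), (6, 2), (7, 2), (7, 7), (7, 10), (8, 7), (9, 3), (9, 4), (10, 0), (10, 1), (10, 10)}; count = 21.

For each of the 121 pairs (x, y) ∈ F_11², evaluate f(x, y) mod 11. Record the zeros.
  x = 0: [0↦2, 1↦4, 2↦9, 3↦5, 4↦2, 5↦10, 6↦6, 7↦0, 8↦2, 9↦0, 10↦4]  zeros at y ∈ {7, 9}
  x = 1: [0↦2, 1↦4, 2↦2, 3↦6, 4↦4, 5↦6, 6↦0, 7↦7, 8↦4, 9↦1, 10↦8]  zeros at y ∈ {6}
  x = 2: [0↦1, 1↦1, 2↦1, 3↦0, 4↦8, 5↦2, 6↦3, 7↦10, 8↦0, 9↦5, 10↦2]  zeros at y ∈ {3, 8}
  x = 3: [0↦0, 1↦7, 2↦7, 3↦10, 4↦4, 5↦10, 6↦5, 7↦10, 8↦2, 9↦2, 10↦9]  zeros at y ∈ {0}
  x = 4: [0↦0, 1↦1, 2↦10, 3↦4, 4↦4, 5↦9, 6↦7, 7↦8, 8↦0, 9↦4, 10↦8]  zeros at y ∈ {0, 8}
  x = 5: [0↦2, 1↦6, 2↦0, 3↦5, 4↦9, 5↦0, 6↦10, 7↦5, 8↦6, 9↦1, 10↦0]  zeros at y ∈ {2, 5, 10}
  x = 6: [0↦7, 1↦1, 2↦0, 3↦3, 4↦9, 5↦6, 6↦4, 7↦2, 8↦10, 9↦5, 10↦8]  zeros at y ∈ {2}
  x = 7: [0↦5, 1↦9, 2↦0, 3↦10, 4↦5, 5↦6, 6↦1, 7↦0, 8↦2, 9↦6, 10↦0]  zeros at y ∈ {2, 7, 10}
  x = 8: [0↦8, 1↦9, 2↦1, 3↦5, 4↦9, 5↦1, 6↦2, 7↦0, 8↦5, 9↦5, 10↦10]  zeros at y ∈ {7}
  x = 9: [0↦6, 1↦2, 2↦4, 3↦0, 4↦0, 5↦3, 6↦8, 7↦3, 8↦9, 9↦3, 10↦6]  zeros at y ∈ {3, 4}
  x = 10: [0↦0, 1↦0, 2↦10, 3↦7, 4↦1, 5↦2, 6↦9, 7↦10, 8↦4, 9↦1, 10↦0]  zeros at y ∈ {0, 1, 10}
Collecting zeros: affine points = {(0, 7), (0, 9), (1, 6), (2, 3), (2, 8), (3, 0), (4, 0), (4, 8), (5, 2), (5, 5), (5, 10), (6, 2), (7, 2), (7, 7), (7, 10), (8, 7), (9, 3), (9, 4), (10, 0), (10, 1), (10, 10)}.
Total count |C(F_11)_aff| = 21.


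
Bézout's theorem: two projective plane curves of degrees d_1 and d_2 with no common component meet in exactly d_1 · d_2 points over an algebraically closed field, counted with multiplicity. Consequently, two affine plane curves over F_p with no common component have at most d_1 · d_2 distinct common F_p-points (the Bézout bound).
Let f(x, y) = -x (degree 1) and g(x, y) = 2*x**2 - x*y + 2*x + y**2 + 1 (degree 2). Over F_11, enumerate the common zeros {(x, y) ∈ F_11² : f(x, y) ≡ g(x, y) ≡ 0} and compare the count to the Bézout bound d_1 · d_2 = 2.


Common zeros: ∅; count = 0; Bézout bound = 2.

deg(f) = 1, deg(g) = 2, so Bézout bound = 2.
Scan x ∈ F_11. For each x, list the y ∈ F_11 with f(x, y) ≡ 0 and those with g(x, y) ≡ 0 (mod 11); the common zeros in that column are the intersection.
  x = 0: f ≡ 0 at y ∈ {0, 1, 2, 3, 4, 5, 6, 7, 8, 9, 10}; g ≡ 0 at y ∈ ∅; common: ∅.
  x = 1: f ≡ 0 at y ∈ ∅; g ≡ 0 at y ∈ {3, 9}; common: ∅.
  x = 2: f ≡ 0 at y ∈ ∅; g ≡ 0 at y ∈ ∅; common: ∅.
  x = 3: f ≡ 0 at y ∈ ∅; g ≡ 0 at y ∈ ∅; common: ∅.
  x = 4: f ≡ 0 at y ∈ ∅; g ≡ 0 at y ∈ ∅; common: ∅.
  x = 5: f ≡ 0 at y ∈ ∅; g ≡ 0 at y ∈ {2, 3}; common: ∅.
  x = 6: f ≡ 0 at y ∈ ∅; g ≡ 0 at y ∈ {2, 4}; common: ∅.
  x = 7: f ≡ 0 at y ∈ ∅; g ≡ 0 at y ∈ {8, 10}; common: ∅.
  x = 8: f ≡ 0 at y ∈ ∅; g ≡ 0 at y ∈ {9, 10}; common: ∅.
  x = 9: f ≡ 0 at y ∈ ∅; g ≡ 0 at y ∈ ∅; common: ∅.
  x = 10: f ≡ 0 at y ∈ ∅; g ≡ 0 at y ∈ ∅; common: ∅.
Collecting: common zeros = ∅, so the count is 0.
Comparison with the Bézout bound: 0 ≤ 2 = deg(f)·deg(g), as expected for curves with no common component (the affine F_11-count falls short of the bound because intersections may lie at infinity, over extension fields, or carry multiplicity).


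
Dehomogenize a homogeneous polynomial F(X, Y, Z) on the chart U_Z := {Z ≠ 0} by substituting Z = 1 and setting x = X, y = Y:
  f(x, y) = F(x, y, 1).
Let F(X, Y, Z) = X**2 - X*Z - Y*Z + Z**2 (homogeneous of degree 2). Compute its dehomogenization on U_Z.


f(x, y) = x**2 - x - y + 1

On U_Z we set Z = 1. Each monomial c·X^i·Y^j·Z^k in F becomes c·x^i·y^j·1^k = c·x^i·y^j.
Substituting Z = 1: F(X, Y, 1) = x**2 - x - y + 1.
Note: deg(f) ≤ deg(F) = 2; strict inequality happens when F is divisible by Z (lost terms).


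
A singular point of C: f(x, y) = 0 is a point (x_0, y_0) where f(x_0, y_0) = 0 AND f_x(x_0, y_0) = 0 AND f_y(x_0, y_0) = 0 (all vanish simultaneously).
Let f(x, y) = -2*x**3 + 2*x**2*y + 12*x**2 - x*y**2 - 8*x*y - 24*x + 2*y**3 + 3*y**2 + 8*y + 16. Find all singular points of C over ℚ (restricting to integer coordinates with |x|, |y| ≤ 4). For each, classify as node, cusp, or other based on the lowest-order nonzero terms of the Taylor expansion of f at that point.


Singular points: {(2, 0)}; classification: cusp.

Compute partial derivatives:
  f_x = -6*x**2 + 4*x*y + 24*x - y**2 - 8*y - 24.
  f_y = 2*x**2 - 2*x*y - 8*x + 6*y**2 + 6*y + 8.
Scan x_0 ∈ {−4, ..., 4}. For each x_0, f_y(x_0, y) is a polynomial in y; find its integer roots y ∈ {−4, ..., 4}, then test f_x and f at those candidates.
  x = -4: f_y(-4, y) = 6*y**2 + 14*y + 72; no integer root y with |y| ≤ 4.
  x = -3: f_y(-3, y) = 6*y**2 + 12*y + 50; no integer root y with |y| ≤ 4.
  x = -2: f_y(-2, y) = 6*y**2 + 10*y + 32; no integer root y with |y| ≤ 4.
  x = -1: f_y(-1, y) = 6*y**2 + 8*y + 18; no integer root y with |y| ≤ 4.
  x = 0: f_y(0, y) = 6*y**2 + 6*y + 8; no integer root y with |y| ≤ 4.
  x = 1: f_y(1, y) = 6*y**2 + 4*y + 2; no integer root y with |y| ≤ 4.
  x = 2: f_y(2, y) = 6*y**2 + 2*y; vanishes at y ∈ {0}. (2, 0): f_x = 0, f = 0 — SINGULAR.
  x = 3: f_y(3, y) = 6*y**2 + 2; no integer root y with |y| ≤ 4.
  x = 4: f_y(4, y) = 6*y**2 - 2*y + 8; no integer root y with |y| ≤ 4.
Only singular point on the grid: (2, 0).
Classify: substitute x = 2 + u, y = 0 + v and expand: f = -2*u**3 + 2*u**2*v - u*v**2 + 2*v**3 + v**2.
No constant or linear terms (consistent with a singular point). Quadratic part: v**2. Cubic part: -2*u**3 + 2*u**2*v - u*v**2 + 2*v**3.
The quadratic part v**2 is a perfect square, so there is a single (double) tangent line v = 0, i.e. y = 0. Restricting the cubic part to that line (v = 0) leaves -2*u**3 ≠ 0, so f is not divisible by v and the branch is v² ≈ 2*u**3 to lowest order — this is a cusp.
Classification: cusp.


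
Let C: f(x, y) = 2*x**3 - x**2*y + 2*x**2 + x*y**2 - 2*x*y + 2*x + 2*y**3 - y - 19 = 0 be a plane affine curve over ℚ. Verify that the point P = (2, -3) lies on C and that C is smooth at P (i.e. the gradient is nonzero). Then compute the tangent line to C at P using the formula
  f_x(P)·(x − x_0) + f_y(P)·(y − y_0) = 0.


Tangent line at P: 61*x + 33*y - 23 = 0.

Step 1: f(2, -3) = 0, so P lies on C.
Step 2: partial derivatives
  f_x(x, y) = 6*x**2 - 2*x*y + 4*x + y**2 - 2*y + 2, f_y(x, y) = -x**2 + 2*x*y - 2*x + 6*y**2 - 1.
  f_x(P) = 61, f_y(P) = 33 (gradient nonzero, so P is smooth).
Step 3: tangent line at P: 61·(x − 2) + 33·(y − -3) = 0.
Expanding: 61*x + 33*y - 23 = 0.


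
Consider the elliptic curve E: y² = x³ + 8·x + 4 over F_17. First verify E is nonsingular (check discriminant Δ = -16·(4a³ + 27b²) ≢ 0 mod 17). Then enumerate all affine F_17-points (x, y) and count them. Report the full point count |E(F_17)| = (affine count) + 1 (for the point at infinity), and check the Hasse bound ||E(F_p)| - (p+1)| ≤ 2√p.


Affine points = {(0, 2), (0, 15), (1, 8), (1, 9), (3, 2), (3, 15), (4, 7), (4, 10), (5, 4), (5, 13), (6, 8), (6, 9), (8, 6), (8, 11), (10, 8), (10, 9), (12, 3), (12, 14), (14, 2), (14, 15)}; affine count = 20; |E(F_17)| = 21.

Discriminant check: Δ ∝ 4a³ + 27b² = 4·8³ + 27·4² = 4·512 + 27·16 ≡ 15 (mod 17). Nonzero ⇒ E is nonsingular.
For each x ∈ F_17, compute rhs = x³ + 8·x + 4 mod 17, then count y ∈ F_17 with y² ≡ rhs.
  x = 0: rhs = 4, matching y values: 2, 15 (2 points).
  x = 1: rhs = 13, matching y values: 8, 9 (2 points).
  x = 2: rhs = 11, matching y values: none (0 points).
  x = 3: rhs = 4, matching y values: 2, 15 (2 points).
  x = 4: rhs = 15, matching y values: 7, 10 (2 points).
  x = 5: rhs = 16, matching y values: 4, 13 (2 points).
  x = 6: rhs = 13, matching y values: 8, 9 (2 points).
  x = 7: rhs = 12, matching y values: none (0 points).
  x = 8: rhs = 2, matching y values: 6, 11 (2 points).
  x = 9: rhs = 6, matching y values: none (0 points).
  x = 10: rhs = 13, matching y values: 8, 9 (2 points).
  x = 11: rhs = 12, matching y values: none (0 points).
  x = 12: rhs = 9, matching y values: 3, 14 (2 points).
  x = 13: rhs = 10, matching y values: none (0 points).
  x = 14: rhs = 4, matching y values: 2, 15 (2 points).
  x = 15: rhs = 14, matching y values: none (0 points).
  x = 16: rhs = 12, matching y values: none (0 points).
Total affine count: 20.
Full point count |E(F_17)| = 20 + 1 = 21.
Hasse bound: |21 − (17+1)| = |3| = 3 ≤ 2√17 ≈ 8.2462 ✓.


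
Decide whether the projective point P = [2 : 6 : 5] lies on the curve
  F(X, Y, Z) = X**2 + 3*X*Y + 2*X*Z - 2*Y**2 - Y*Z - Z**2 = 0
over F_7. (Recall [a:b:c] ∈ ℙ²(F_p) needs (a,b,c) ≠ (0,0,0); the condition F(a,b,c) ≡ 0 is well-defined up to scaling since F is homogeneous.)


F(2,6,5) ≡ 3 (mod 7); P is NOT on the curve.

Evaluate F(2, 6, 5) term-by-term (mod 7).
  X**2 ↦ 1·4·1·1 = 4
  3*X*Y ↦ 3·2·6·1 = 36
  2*X*Z ↦ 2·2·1·5 = 20
  -2*Y**2 ↦ -2·1·36·1 = -72
  -Y*Z ↦ -1·1·6·5 = -30
  -Z**2 ↦ -1·1·1·25 = -25
Sum: F(2, 6, 5) = (4) + (36) + (20) + (-72) + (-30) + (-25) = -67.
Reducing mod 7: -67 ≡ 3 (mod 7).
Since F(a, b, c) ≡ 3 ≠ 0 (mod 7), P does NOT lie on the curve.


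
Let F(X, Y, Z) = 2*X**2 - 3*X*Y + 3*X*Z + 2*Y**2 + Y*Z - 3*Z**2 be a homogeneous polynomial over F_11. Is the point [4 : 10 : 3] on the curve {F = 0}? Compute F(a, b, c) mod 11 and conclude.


F(4,10,3) ≡ 8 (mod 11); P is NOT on the curve.

Evaluate F(4, 10, 3) term-by-term (mod 11).
  2*X**2 ↦ 2·16·1·1 = 32
  -3*X*Y ↦ -3·4·10·1 = -120
  3*X*Z ↦ 3·4·1·3 = 36
  2*Y**2 ↦ 2·1·100·1 = 200
  Y*Z ↦ 1·1·10·3 = 30
  -3*Z**2 ↦ -3·1·1·9 = -27
Sum: F(4, 10, 3) = (32) + (-120) + (36) + (200) + (30) + (-27) = 151.
Reducing mod 11: 151 ≡ 8 (mod 11).
Since F(a, b, c) ≡ 8 ≠ 0 (mod 11), P does NOT lie on the curve.


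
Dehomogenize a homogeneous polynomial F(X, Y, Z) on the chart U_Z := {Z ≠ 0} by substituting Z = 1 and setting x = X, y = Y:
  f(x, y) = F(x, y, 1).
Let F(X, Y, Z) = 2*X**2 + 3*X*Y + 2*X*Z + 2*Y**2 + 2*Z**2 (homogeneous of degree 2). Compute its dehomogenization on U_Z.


f(x, y) = 2*x**2 + 3*x*y + 2*x + 2*y**2 + 2

On U_Z we set Z = 1. Each monomial c·X^i·Y^j·Z^k in F becomes c·x^i·y^j·1^k = c·x^i·y^j.
Substituting Z = 1: F(X, Y, 1) = 2*x**2 + 3*x*y + 2*x + 2*y**2 + 2.
Note: deg(f) ≤ deg(F) = 2; strict inequality happens when F is divisible by Z (lost terms).


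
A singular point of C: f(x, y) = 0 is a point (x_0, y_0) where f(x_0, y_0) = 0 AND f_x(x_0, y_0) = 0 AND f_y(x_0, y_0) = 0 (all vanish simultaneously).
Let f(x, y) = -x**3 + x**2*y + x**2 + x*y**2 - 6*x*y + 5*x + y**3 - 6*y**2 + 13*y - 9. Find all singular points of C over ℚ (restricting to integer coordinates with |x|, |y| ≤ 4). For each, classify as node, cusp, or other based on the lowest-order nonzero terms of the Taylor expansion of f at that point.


Singular points: {(1, 2)}; classification: cusp.

Compute partial derivatives:
  f_x = -3*x**2 + 2*x*y + 2*x + y**2 - 6*y + 5.
  f_y = x**2 + 2*x*y - 6*x + 3*y**2 - 12*y + 13.
Scan x_0 ∈ {−4, ..., 4}. For each x_0, f_y(x_0, y) is a polynomial in y; find its integer roots y ∈ {−4, ..., 4}, then test f_x and f at those candidates.
  x = -4: f_y(-4, y) = 3*y**2 - 20*y + 53; no integer root y with |y| ≤ 4.
  x = -3: f_y(-3, y) = 3*y**2 - 18*y + 40; no integer root y with |y| ≤ 4.
  x = -2: f_y(-2, y) = 3*y**2 - 16*y + 29; no integer root y with |y| ≤ 4.
  x = -1: f_y(-1, y) = 3*y**2 - 14*y + 20; no integer root y with |y| ≤ 4.
  x = 0: f_y(0, y) = 3*y**2 - 12*y + 13; no integer root y with |y| ≤ 4.
  x = 1: f_y(1, y) = 3*y**2 - 10*y + 8; vanishes at y ∈ {2}. (1, 2): f_x = 0, f = 0 — SINGULAR.
  x = 2: f_y(2, y) = 3*y**2 - 8*y + 5; vanishes at y ∈ {1}. (2, 1): f_x = -4 ≠ 0.
  x = 3: f_y(3, y) = 3*y**2 - 6*y + 4; no integer root y with |y| ≤ 4.
  x = 4: f_y(4, y) = 3*y**2 - 4*y + 5; no integer root y with |y| ≤ 4.
Only singular point on the grid: (1, 2).
Classify: substitute x = 1 + u, y = 2 + v and expand: f = -u**3 + u**2*v + u*v**2 + v**3 + v**2.
No constant or linear terms (consistent with a singular point). Quadratic part: v**2. Cubic part: -u**3 + u**2*v + u*v**2 + v**3.
The quadratic part v**2 is a perfect square, so there is a single (double) tangent line v = 0, i.e. y = 2. Restricting the cubic part to that line (v = 0) leaves -u**3 ≠ 0, so f is not divisible by v and the branch is v² ≈ u**3 to lowest order — this is a cusp.
Classification: cusp.


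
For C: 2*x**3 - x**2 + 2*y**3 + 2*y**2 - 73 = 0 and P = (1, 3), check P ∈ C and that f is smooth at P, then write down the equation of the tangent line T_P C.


Tangent line at P: 4*x + 66*y - 202 = 0.

Step 1: f(1, 3) = 0, so P lies on C.
Step 2: partial derivatives
  f_x(x, y) = 6*x**2 - 2*x, f_y(x, y) = 6*y**2 + 4*y.
  f_x(P) = 4, f_y(P) = 66 (gradient nonzero, so P is smooth).
Step 3: tangent line at P: 4·(x − 1) + 66·(y − 3) = 0.
Expanding: 4*x + 66*y - 202 = 0.
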